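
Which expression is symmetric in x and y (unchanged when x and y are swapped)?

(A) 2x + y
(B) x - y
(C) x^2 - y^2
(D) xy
D

A symmetric expression is unchanged when the variables are permuted; here the transformation to test is the swap (x, y) -> (y, x).
Substitute the transformed coordinates into each option and compare with the original:
(A) 2x + y  ->  2(y) + (x) = x + 2y   [differs from 2x + y: not invariant]
(B) x - y  ->  (y) - (x) = -x + y   [differs from x - y: not invariant]
(C) x^2 - y^2  ->  (y)^2 - (x)^2 = -x^2 + y^2   [differs from x^2 - y^2: not invariant]
(D) xy  ->  (y)(x) = xy   [equals xy: invariant]

Only option (D), xy, is unchanged by the transformation.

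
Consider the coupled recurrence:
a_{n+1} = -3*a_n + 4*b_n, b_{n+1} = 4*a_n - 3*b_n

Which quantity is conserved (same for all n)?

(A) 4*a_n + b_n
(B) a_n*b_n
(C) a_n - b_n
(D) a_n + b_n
D

Replace a_n by a_{n+1} = -3*a_n + 4*b_n and b_n by b_{n+1} = 4*a_n - 3*b_n in each option and simplify:
(A) 4*a_n + b_n  ->  4*(-3*a_n + 4*b_n) + (4*a_n - 3*b_n) = -8*a_n + 13*b_n   [not conserved]
(B) a_n*b_n  ->  (-3*a_n + 4*b_n)*(4*a_n - 3*b_n) = -12*a_n^2 + 25*a_n*b_n - 12*b_n^2   [not conserved]
(C) a_n - b_n  ->  (-3*a_n + 4*b_n) - (4*a_n - 3*b_n) = -7*a_n + 7*b_n   [not conserved]
(D) a_n + b_n  ->  (-3*a_n + 4*b_n) + (4*a_n - 3*b_n) = a_n + b_n   [conserved]

Only (D) a_n + b_n returns to itself after one step, so it is the conserved quantity.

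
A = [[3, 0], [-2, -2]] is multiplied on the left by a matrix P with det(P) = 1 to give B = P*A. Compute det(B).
-6

By the multiplicative property of determinants, det(B) = det(P*A) = det(P) * det(A) = det(A),
so the determinant is invariant under multiplication by any determinant-1 matrix; we just need det(A).

det(A) = (3)(-2) - (0)(-2) = -6 - 0 = -6

Therefore det(B) = 1 * (-6) = -6.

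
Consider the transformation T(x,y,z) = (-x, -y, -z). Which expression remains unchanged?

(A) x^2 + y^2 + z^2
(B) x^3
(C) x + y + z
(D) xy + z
A

Apply T(x,y,z) = (-x, -y, -z) to each option, i.e. replace (x, y, z) by the transformed coordinates.
Substitute the transformed coordinates into each option and compare with the original:
(A) x^2 + y^2 + z^2  ->  (-x)^2 + (-y)^2 + (-z)^2 = x^2 + y^2 + z^2   [equals x^2 + y^2 + z^2: invariant]
(B) x^3  ->  (-x)^3 = -x^3   [differs from x^3: not invariant]
(C) x + y + z  ->  (-x) + (-y) + (-z) = -x - y - z   [differs from x + y + z: not invariant]
(D) xy + z  ->  (-x)(-y) + (-z) = xy - z   [differs from xy + z: not invariant]

Only option (A), x^2 + y^2 + z^2, is unchanged by the transformation.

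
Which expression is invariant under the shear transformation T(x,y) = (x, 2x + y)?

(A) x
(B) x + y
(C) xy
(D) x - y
A

Under the shear T(x,y) = (x, 2x + y):
Substitute the transformed coordinates into each option and compare with the original:
(A) x  ->  (x) = x   [equals x: invariant]
(B) x + y  ->  (x) + (2x + y) = 3x + y   [differs from x + y: not invariant]
(C) xy  ->  (x)(2x + y) = 2x^2 + xy   [differs from xy: not invariant]
(D) x - y  ->  (x) - (2x + y) = -x - y   [differs from x - y: not invariant]

Only option (A), x, is unchanged by the transformation.
A vertical shear moves points parallel to the y-axis, so the x-coordinate (and any function of x alone) is unchanged.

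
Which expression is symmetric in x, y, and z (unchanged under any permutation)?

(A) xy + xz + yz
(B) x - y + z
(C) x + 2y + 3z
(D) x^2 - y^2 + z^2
A

A symmetric expression is unchanged when the variables are permuted; here the transformation to test is the swap (x, y) -> (y, x).
A symmetric expression must survive every permutation; the single swap x <-> y already eliminates the distractors, and the keyed expression is also unchanged by x <-> z and y <-> z (each variable enters it in exactly the same way).
Substitute the transformed coordinates into each option and compare with the original:
(A) xy + xz + yz  ->  (y)(x) + (y)z + (x)z = xy + xz + yz   [equals xy + xz + yz: invariant]
(B) x - y + z  ->  (y) - (x) + z = -x + y + z   [differs from x - y + z: not invariant]
(C) x + 2y + 3z  ->  (y) + 2(x) + 3z = 2x + y + 3z   [differs from x + 2y + 3z: not invariant]
(D) x^2 - y^2 + z^2  ->  (y)^2 - (x)^2 + z^2 = -x^2 + y^2 + z^2   [differs from x^2 - y^2 + z^2: not invariant]

Only option (A), xy + xz + yz, is unchanged by the transformation.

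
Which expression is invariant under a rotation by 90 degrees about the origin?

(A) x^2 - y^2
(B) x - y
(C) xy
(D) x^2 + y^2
D

A rotation by 90 degrees sends (x, y) to (-y, x).
Substitute the transformed coordinates into each option and compare with the original:
(A) x^2 - y^2  ->  (-y)^2 - (x)^2 = -x^2 + y^2   [differs from x^2 - y^2: not invariant]
(B) x - y  ->  (-y) - (x) = -x - y   [differs from x - y: not invariant]
(C) xy  ->  (-y)(x) = -xy   [differs from xy: not invariant]
(D) x^2 + y^2  ->  (-y)^2 + (x)^2 = x^2 + y^2   [equals x^2 + y^2: invariant]

Only option (D), x^2 + y^2, is unchanged by the transformation.
Geometrically, x^2 + y^2 is the squared distance from the origin, which every rotation about the origin preserves.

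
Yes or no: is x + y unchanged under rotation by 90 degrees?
No

Applying rotation by 90 degrees: x' = x*cos(90 degrees) - y*sin(90 degrees) = -y, y' = x*sin(90 degrees) + y*cos(90 degrees) = x

Substituting into x + y:
(-y) + (x)
= x - y

This differs from the original expression x + y, so it is NOT invariant.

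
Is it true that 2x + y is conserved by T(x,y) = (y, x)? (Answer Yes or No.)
No

Substitute T(x,y) = (y, x) into the expression and compare with the original.

Original: 2x + y
After applying T: 2(y) + (x) = x + 2y

This differs from the original 2x + y (difference: -x + y), so the expression is NOT invariant.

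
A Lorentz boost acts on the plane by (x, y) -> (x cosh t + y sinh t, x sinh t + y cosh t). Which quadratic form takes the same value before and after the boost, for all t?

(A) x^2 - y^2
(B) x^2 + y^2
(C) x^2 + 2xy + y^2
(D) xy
A

Write x' = x cosh t + y sinh t, y' = x sinh t + y cosh t and substitute into each option:
(A) x^2 - y^2: (x cosh t + y sinh t)^2 - (x sinh t + y cosh t)^2 = x^2(cosh^2 t - sinh^2 t) + 2xy(cosh t sinh t - sinh t cosh t) + y^2(sinh^2 t - cosh^2 t) = x^2 - y^2   [invariant, using cosh^2 t - sinh^2 t = 1]
(B) x^2 + y^2: (x cosh t + y sinh t)^2 + (x sinh t + y cosh t)^2 = (x^2 + y^2)(cosh^2 t + sinh^2 t) + 4xy sinh t cosh t = (x^2 + y^2) cosh 2t + 2xy sinh 2t   [not invariant for t != 0]
(C) x^2 + 2xy + y^2: (x' + y')^2 with x' + y' = (x + y)(cosh t + sinh t) = (x + y)e^t, so it becomes (x + y)^2 e^(2t)   [not invariant for t != 0]
(D) xy: (x cosh t + y sinh t)(x sinh t + y cosh t) = xy(cosh^2 t + sinh^2 t) + (x^2 + y^2) sinh t cosh t = xy cosh 2t + (x^2 + y^2)(sinh 2t)/2   [not invariant for t != 0]

Only (A) x^2 - y^2 is unchanged; it is the Minkowski form preserved by Lorentz boosts, just as x^2 + y^2 is preserved by ordinary rotations.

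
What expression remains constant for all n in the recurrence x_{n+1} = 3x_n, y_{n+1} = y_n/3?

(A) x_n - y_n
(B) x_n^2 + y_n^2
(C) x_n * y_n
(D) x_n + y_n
C

For the recurrence x_{n+1} = 3x_n, y_{n+1} = y_n/3:

x_{n+1} * y_{n+1} = (3x_n) * (y_n/3) = x_n * y_n
The product is conserved.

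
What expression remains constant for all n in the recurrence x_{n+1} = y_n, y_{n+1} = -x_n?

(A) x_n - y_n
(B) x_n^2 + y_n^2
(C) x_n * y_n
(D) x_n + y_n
B

For the recurrence x_{n+1} = y_n, y_{n+1} = -x_n:

x_{n+1}^2 + y_{n+1}^2 = y_n^2 + (-x_n)^2 = x_n^2 + y_n^2
The sum of squares is conserved (like energy in a harmonic oscillator).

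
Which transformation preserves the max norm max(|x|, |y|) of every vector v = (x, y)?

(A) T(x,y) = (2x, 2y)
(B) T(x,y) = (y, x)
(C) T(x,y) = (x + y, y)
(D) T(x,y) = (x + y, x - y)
B

A transformation preserves a norm if ||T(v)|| = ||v|| for every v; a single vector where the norm changes rules an option out.

(A) T(x,y) = (2x, 2y): v = (1, 0) has norm max(|1|, |0|) = 1, but T(v) = (2, 0) has norm 2 -- not preserved.
(B) T(x,y) = (y, x): preserves the norm -- it only permutes the coordinates and/or flips signs, which leaves max(|x|, |y|) unchanged.
(C) T(x,y) = (x + y, y): v = (1, 1) has norm max(|1|, |1|) = 1, but T(v) = (2, 1) has norm 2 -- not preserved.
(D) T(x,y) = (x + y, x - y): v = (1, 1) has norm max(|1|, |1|) = 1, but T(v) = (2, 0) has norm 2 -- not preserved.

Therefore the answer is (B).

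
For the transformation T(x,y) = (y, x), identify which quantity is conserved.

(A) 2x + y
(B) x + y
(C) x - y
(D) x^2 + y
B

An expression E(x,y) is invariant under T if E(T(x,y)) = E(x,y). Here T(x,y) = (y, x).
Substitute the transformed coordinates into each option and compare with the original:
(A) 2x + y  ->  2(y) + (x) = x + 2y   [differs from 2x + y: not invariant]
(B) x + y  ->  (y) + (x) = x + y   [equals x + y: invariant]
(C) x - y  ->  (y) - (x) = -x + y   [differs from x - y: not invariant]
(D) x^2 + y  ->  (y)^2 + (x) = x + y^2   [differs from x^2 + y: not invariant]

Only option (B), x + y, is unchanged by the transformation.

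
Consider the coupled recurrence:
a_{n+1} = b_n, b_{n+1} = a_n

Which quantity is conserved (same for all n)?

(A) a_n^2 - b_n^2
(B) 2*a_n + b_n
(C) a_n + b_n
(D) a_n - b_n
C

Replace a_n by a_{n+1} = b_n and b_n by b_{n+1} = a_n in each option and simplify:
(A) a_n^2 - b_n^2  ->  (b_n)^2 - (a_n)^2 = -a_n^2 + b_n^2   [not conserved]
(B) 2*a_n + b_n  ->  2*(b_n) + (a_n) = a_n + 2*b_n   [not conserved]
(C) a_n + b_n  ->  (b_n) + (a_n) = a_n + b_n   [conserved]
(D) a_n - b_n  ->  (b_n) - (a_n) = -a_n + b_n   [not conserved]

Only (C) a_n + b_n returns to itself after one step, so it is the conserved quantity.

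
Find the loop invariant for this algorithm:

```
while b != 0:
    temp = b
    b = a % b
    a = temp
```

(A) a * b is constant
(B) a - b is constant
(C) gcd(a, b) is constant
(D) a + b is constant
C

A loop invariant must hold before the first iteration and be re-established by every execution of the body.

(C) gcd(a, b) is constant: One iteration replaces (a, b) by (b, a mod b). Since a mod b = a - q*b for an integer q, any common divisor of a and b divides b and a mod b, and conversely; hence gcd(b, a mod b) = gcd(a, b). For instance (16, 6) -> (6, 4) keeps gcd = 2. At exit b = 0 and a = gcd of the original inputs.

The other options fail:
(A) a * b is constant: e.g. (a, b) = (16, 6) -> (6, 4): the product goes from 96 to 24.
(B) a - b is constant: e.g. (a, b) = (16, 6) -> (6, 4): the difference goes from 10 to 2.
(D) a + b is constant: e.g. (a, b) = (16, 6) -> (6, 4): the sum goes from 22 to 10.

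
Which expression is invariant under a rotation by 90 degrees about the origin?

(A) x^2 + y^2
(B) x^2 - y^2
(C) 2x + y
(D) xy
A

A rotation by 90 degrees sends (x, y) to (-y, x).
Substitute the transformed coordinates into each option and compare with the original:
(A) x^2 + y^2  ->  (-y)^2 + (x)^2 = x^2 + y^2   [equals x^2 + y^2: invariant]
(B) x^2 - y^2  ->  (-y)^2 - (x)^2 = -x^2 + y^2   [differs from x^2 - y^2: not invariant]
(C) 2x + y  ->  2(-y) + (x) = x - 2y   [differs from 2x + y: not invariant]
(D) xy  ->  (-y)(x) = -xy   [differs from xy: not invariant]

Only option (A), x^2 + y^2, is unchanged by the transformation.
Geometrically, x^2 + y^2 is the squared distance from the origin, which every rotation about the origin preserves.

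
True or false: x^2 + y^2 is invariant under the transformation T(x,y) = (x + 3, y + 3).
False

Substitute T(x,y) = (x + 3, y + 3) into the expression and compare with the original.

Original: x^2 + y^2
After applying T: (x + 3)^2 + (y + 3)^2 = x^2 + 6x + y^2 + 6y + 18

This differs from the original x^2 + y^2 (difference: 6x + 6y + 18), so the expression is NOT invariant.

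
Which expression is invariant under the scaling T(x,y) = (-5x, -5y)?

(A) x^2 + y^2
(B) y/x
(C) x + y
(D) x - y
B

Under the uniform scaling T(x,y) = (-5x, -5y):
Substitute the transformed coordinates into each option and compare with the original:
(A) x^2 + y^2  ->  (-5x)^2 + (-5y)^2 = 25x^2 + 25y^2   [differs from x^2 + y^2: not invariant]
(B) y/x  ->  (-5y)/(-5x) = y/x   [equals y/x: invariant]
(C) x + y  ->  (-5x) + (-5y) = -5x - 5y   [differs from x + y: not invariant]
(D) x - y  ->  (-5x) - (-5y) = -5x + 5y   [differs from x - y: not invariant]

Only option (B), y/x, is unchanged by the transformation.
The common factor -5 cancels in a ratio of coordinates, while sums, products and sums of squares pick up factors of -5 or 25.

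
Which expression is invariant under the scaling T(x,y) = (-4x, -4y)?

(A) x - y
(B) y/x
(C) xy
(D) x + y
B

Under the uniform scaling T(x,y) = (-4x, -4y):
Substitute the transformed coordinates into each option and compare with the original:
(A) x - y  ->  (-4x) - (-4y) = -4x + 4y   [differs from x - y: not invariant]
(B) y/x  ->  (-4y)/(-4x) = y/x   [equals y/x: invariant]
(C) xy  ->  (-4x)(-4y) = 16xy   [differs from xy: not invariant]
(D) x + y  ->  (-4x) + (-4y) = -4x - 4y   [differs from x + y: not invariant]

Only option (B), y/x, is unchanged by the transformation.
The common factor -4 cancels in a ratio of coordinates, while sums, products and sums of squares pick up factors of -4 or 16.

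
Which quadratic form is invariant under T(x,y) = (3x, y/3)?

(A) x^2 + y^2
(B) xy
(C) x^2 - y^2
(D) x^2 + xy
B

T multiplies x by 3 and divides y by 3.
Substitute the transformed coordinates into each option and compare with the original:
(A) x^2 + y^2  ->  (3x)^2 + (y/3)^2 = 9x^2 + y^2/9   [differs from x^2 + y^2: not invariant]
(B) xy  ->  (3x)(y/3) = xy   [equals xy: invariant]
(C) x^2 - y^2  ->  (3x)^2 - (y/3)^2 = 9x^2 - y^2/9   [differs from x^2 - y^2: not invariant]
(D) x^2 + xy  ->  (3x)^2 + (3x)(y/3) = 9x^2 + xy   [differs from x^2 + xy: not invariant]

Only option (B), xy, is unchanged by the transformation.
The factors 3 and 1/3 cancel only in the pure product xy.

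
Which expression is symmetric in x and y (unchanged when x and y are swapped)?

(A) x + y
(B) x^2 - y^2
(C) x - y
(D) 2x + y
A

A symmetric expression is unchanged when the variables are permuted; here the transformation to test is the swap (x, y) -> (y, x).
Substitute the transformed coordinates into each option and compare with the original:
(A) x + y  ->  (y) + (x) = x + y   [equals x + y: invariant]
(B) x^2 - y^2  ->  (y)^2 - (x)^2 = -x^2 + y^2   [differs from x^2 - y^2: not invariant]
(C) x - y  ->  (y) - (x) = -x + y   [differs from x - y: not invariant]
(D) 2x + y  ->  2(y) + (x) = x + 2y   [differs from 2x + y: not invariant]

Only option (A), x + y, is unchanged by the transformation.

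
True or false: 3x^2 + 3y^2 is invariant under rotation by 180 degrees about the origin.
True

Applying rotation by 180 degrees: x' = x*cos(180 degrees) - y*sin(180 degrees) = -x, y' = x*sin(180 degrees) + y*cos(180 degrees) = -y

Substituting into 3x^2 + 3y^2:
3(-x)^2 + 3(-y)^2
= 3x^2 + 3y^2

This equals the original expression 3x^2 + 3y^2, so it IS invariant.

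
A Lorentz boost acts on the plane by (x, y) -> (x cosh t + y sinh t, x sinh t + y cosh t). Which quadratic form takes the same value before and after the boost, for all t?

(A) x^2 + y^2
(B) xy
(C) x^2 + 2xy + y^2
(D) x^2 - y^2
D

Write x' = x cosh t + y sinh t, y' = x sinh t + y cosh t and substitute into each option:
(A) x^2 + y^2: (x cosh t + y sinh t)^2 + (x sinh t + y cosh t)^2 = (x^2 + y^2)(cosh^2 t + sinh^2 t) + 4xy sinh t cosh t = (x^2 + y^2) cosh 2t + 2xy sinh 2t   [not invariant for t != 0]
(B) xy: (x cosh t + y sinh t)(x sinh t + y cosh t) = xy(cosh^2 t + sinh^2 t) + (x^2 + y^2) sinh t cosh t = xy cosh 2t + (x^2 + y^2)(sinh 2t)/2   [not invariant for t != 0]
(C) x^2 + 2xy + y^2: (x' + y')^2 with x' + y' = (x + y)(cosh t + sinh t) = (x + y)e^t, so it becomes (x + y)^2 e^(2t)   [not invariant for t != 0]
(D) x^2 - y^2: (x cosh t + y sinh t)^2 - (x sinh t + y cosh t)^2 = x^2(cosh^2 t - sinh^2 t) + 2xy(cosh t sinh t - sinh t cosh t) + y^2(sinh^2 t - cosh^2 t) = x^2 - y^2   [invariant, using cosh^2 t - sinh^2 t = 1]

Only (D) x^2 - y^2 is unchanged; it is the Minkowski form preserved by Lorentz boosts, just as x^2 + y^2 is preserved by ordinary rotations.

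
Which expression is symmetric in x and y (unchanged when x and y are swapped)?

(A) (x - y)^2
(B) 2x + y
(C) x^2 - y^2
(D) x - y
A

A symmetric expression is unchanged when the variables are permuted; here the transformation to test is the swap (x, y) -> (y, x).
Substitute the transformed coordinates into each option and compare with the original:
(A) (x - y)^2  ->  ((y) - (x))^2 = x^2 - 2xy + y^2   [equals (x - y)^2: invariant]
(B) 2x + y  ->  2(y) + (x) = x + 2y   [differs from 2x + y: not invariant]
(C) x^2 - y^2  ->  (y)^2 - (x)^2 = -x^2 + y^2   [differs from x^2 - y^2: not invariant]
(D) x - y  ->  (y) - (x) = -x + y   [differs from x - y: not invariant]

Only option (A), (x - y)^2, is unchanged by the transformation.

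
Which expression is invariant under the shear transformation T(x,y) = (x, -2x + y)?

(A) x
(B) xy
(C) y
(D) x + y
A

Under the shear T(x,y) = (x, -2x + y):
Substitute the transformed coordinates into each option and compare with the original:
(A) x  ->  (x) = x   [equals x: invariant]
(B) xy  ->  (x)(-2x + y) = -2x^2 + xy   [differs from xy: not invariant]
(C) y  ->  (-2x + y) = -2x + y   [differs from y: not invariant]
(D) x + y  ->  (x) + (-2x + y) = -x + y   [differs from x + y: not invariant]

Only option (A), x, is unchanged by the transformation.
A vertical shear moves points parallel to the y-axis, so the x-coordinate (and any function of x alone) is unchanged.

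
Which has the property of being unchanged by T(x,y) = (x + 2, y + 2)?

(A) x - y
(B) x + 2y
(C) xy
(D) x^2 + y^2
A

An expression E(x,y) is invariant under T if E(T(x,y)) = E(x,y). Here T(x,y) = (x + 2, y + 2).
Substitute the transformed coordinates into each option and compare with the original:
(A) x - y  ->  (x + 2) - (y + 2) = x - y   [equals x - y: invariant]
(B) x + 2y  ->  (x + 2) + 2(y + 2) = x + 2y + 6   [differs from x + 2y: not invariant]
(C) xy  ->  (x + 2)(y + 2) = xy + 2x + 2y + 4   [differs from xy: not invariant]
(D) x^2 + y^2  ->  (x + 2)^2 + (y + 2)^2 = x^2 + 4x + y^2 + 4y + 8   [differs from x^2 + y^2: not invariant]

Only option (A), x - y, is unchanged by the transformation.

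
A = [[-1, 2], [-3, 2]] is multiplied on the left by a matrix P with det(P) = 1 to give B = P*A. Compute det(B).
4

By the multiplicative property of determinants, det(B) = det(P*A) = det(P) * det(A) = det(A),
so the determinant is invariant under multiplication by any determinant-1 matrix; we just need det(A).

det(A) = (-1)(2) - (2)(-3) = -2 - (-6) = 4

Therefore det(B) = 1 * 4 = 4.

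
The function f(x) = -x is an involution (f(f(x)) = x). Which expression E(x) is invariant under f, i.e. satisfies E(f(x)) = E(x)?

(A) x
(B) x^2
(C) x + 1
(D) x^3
B

Replace x by f(x) = -x in each option and simplify. As a quick numerical cross-check, also compare E(3) with E(f(3)) = E(-3).

(A) x  ->  (-x) = -x; check: E(3) = 3 but E(-3) = -3.   [not invariant]
(B) x^2  ->  (-x)^2, which simplifies back to x^2; check: E(3) = 9, E(-3) = 9.   [invariant]
(C) x + 1  ->  (-x) + 1 = 1 - x; check: E(3) = 4 but E(-3) = -2.   [not invariant]
(D) x^3  ->  (-x)^3 = -x^3; check: E(3) = 27 but E(-3) = -27.   [not invariant]

Only (B) is unchanged. E is symmetric under swapping x with f(x) = -x, which is exactly what an involution does.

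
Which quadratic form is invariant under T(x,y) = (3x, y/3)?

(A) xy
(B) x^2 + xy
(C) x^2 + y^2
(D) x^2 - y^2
A

T multiplies x by 3 and divides y by 3.
Substitute the transformed coordinates into each option and compare with the original:
(A) xy  ->  (3x)(y/3) = xy   [equals xy: invariant]
(B) x^2 + xy  ->  (3x)^2 + (3x)(y/3) = 9x^2 + xy   [differs from x^2 + xy: not invariant]
(C) x^2 + y^2  ->  (3x)^2 + (y/3)^2 = 9x^2 + y^2/9   [differs from x^2 + y^2: not invariant]
(D) x^2 - y^2  ->  (3x)^2 - (y/3)^2 = 9x^2 - y^2/9   [differs from x^2 - y^2: not invariant]

Only option (A), xy, is unchanged by the transformation.
The factors 3 and 1/3 cancel only in the pure product xy.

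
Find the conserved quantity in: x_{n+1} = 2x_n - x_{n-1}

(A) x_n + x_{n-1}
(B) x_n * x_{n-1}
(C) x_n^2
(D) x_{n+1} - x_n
D

For the recurrence x_{n+1} = 2x_n - x_{n-1}:

If x_{n+1} = 2x_n - x_{n-1}, then:
x_{n+1} - x_n = x_n - x_{n-1}
The first difference is constant throughout the sequence.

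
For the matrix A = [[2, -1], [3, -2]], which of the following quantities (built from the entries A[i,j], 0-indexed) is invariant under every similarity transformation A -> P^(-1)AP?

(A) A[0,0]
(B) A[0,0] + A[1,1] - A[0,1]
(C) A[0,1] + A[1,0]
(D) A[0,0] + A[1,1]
D

A[0,0] + A[1,1] is the trace of A. By the cyclic property of the trace, tr(P^(-1)AP) = tr(APP^(-1)) = tr(A), so it is the same for every matrix similar to A.

The other combinations are not similarity invariants. For example, take P = [[1, 1], [1, 2]] (det P = 1), so P^(-1) = [[2, -1], [-1, 1]] and
B = P^(-1)AP = [[1, 1], [0, -1]].
Evaluating each option on A and on B:
(A) A[0,0]: 2 for A, 1 for B -> changes
(B) A[0,0] + A[1,1] - A[0,1]: 1 for A, -1 for B -> changes
(C) A[0,1] + A[1,0]: 2 for A, 1 for B -> changes
(D) A[0,0] + A[1,1]: 0 for A, 0 for B -> unchanged

Only (D) A[0,0] + A[1,1] = 0 survives (and it does so for every P, not just this one), so it is the invariant.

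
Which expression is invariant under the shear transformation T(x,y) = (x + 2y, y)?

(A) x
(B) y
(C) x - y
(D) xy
B

Under the shear T(x,y) = (x + 2y, y):
Substitute the transformed coordinates into each option and compare with the original:
(A) x  ->  (x + 2y) = x + 2y   [differs from x: not invariant]
(B) y  ->  (y) = y   [equals y: invariant]
(C) x - y  ->  (x + 2y) - (y) = x + y   [differs from x - y: not invariant]
(D) xy  ->  (x + 2y)(y) = xy + 2y^2   [differs from xy: not invariant]

Only option (B), y, is unchanged by the transformation.
A horizontal shear moves points parallel to the x-axis, so the y-coordinate (and any function of y alone) is unchanged.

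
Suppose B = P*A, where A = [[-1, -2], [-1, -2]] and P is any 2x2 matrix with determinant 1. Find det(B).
0

By the multiplicative property of determinants, det(B) = det(P*A) = det(P) * det(A) = det(A),
so the determinant is invariant under multiplication by any determinant-1 matrix; we just need det(A).

det(A) = (-1)(-2) - (-2)(-1) = 2 - 2 = 0

Therefore det(B) = 1 * 0 = 0.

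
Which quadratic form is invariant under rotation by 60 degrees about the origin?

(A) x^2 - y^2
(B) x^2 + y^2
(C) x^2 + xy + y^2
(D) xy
B

Rotation by 60 degrees sends (x, y) to (x/2 - sqrt(3)y/2, sqrt(3)x/2 + y/2).
Substitute the transformed coordinates into each option and compare with the original:
(A) x^2 - y^2  ->  (x/2 - sqrt(3)y/2)^2 - (sqrt(3)x/2 + y/2)^2 = -x^2/2 - sqrt(3)xy + y^2/2   [differs from x^2 - y^2: not invariant]
(B) x^2 + y^2  ->  (x/2 - sqrt(3)y/2)^2 + (sqrt(3)x/2 + y/2)^2 = x^2 + y^2   [equals x^2 + y^2: invariant]
(C) x^2 + xy + y^2  ->  (x/2 - sqrt(3)y/2)^2 + (x/2 - sqrt(3)y/2)(sqrt(3)x/2 + y/2) + (sqrt(3)x/2 + y/2)^2 = sqrt(3)x^2/4 + x^2 - xy/2 - sqrt(3)y^2/4 + y^2   [differs from x^2 + xy + y^2: not invariant]
(D) xy  ->  (x/2 - sqrt(3)y/2)(sqrt(3)x/2 + y/2) = sqrt(3)x^2/4 - xy/2 - sqrt(3)y^2/4   [differs from xy: not invariant]

Only option (B), x^2 + y^2, is unchanged by the transformation.
x^2 + y^2 is the squared distance from the origin, which rotations preserve.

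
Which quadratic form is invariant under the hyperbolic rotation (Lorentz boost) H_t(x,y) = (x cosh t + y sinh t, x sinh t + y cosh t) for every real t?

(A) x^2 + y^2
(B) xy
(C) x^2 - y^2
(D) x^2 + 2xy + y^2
C

Write x' = x cosh t + y sinh t, y' = x sinh t + y cosh t and substitute into each option:
(A) x^2 + y^2: (x cosh t + y sinh t)^2 + (x sinh t + y cosh t)^2 = (x^2 + y^2)(cosh^2 t + sinh^2 t) + 4xy sinh t cosh t = (x^2 + y^2) cosh 2t + 2xy sinh 2t   [not invariant for t != 0]
(B) xy: (x cosh t + y sinh t)(x sinh t + y cosh t) = xy(cosh^2 t + sinh^2 t) + (x^2 + y^2) sinh t cosh t = xy cosh 2t + (x^2 + y^2)(sinh 2t)/2   [not invariant for t != 0]
(C) x^2 - y^2: (x cosh t + y sinh t)^2 - (x sinh t + y cosh t)^2 = x^2(cosh^2 t - sinh^2 t) + 2xy(cosh t sinh t - sinh t cosh t) + y^2(sinh^2 t - cosh^2 t) = x^2 - y^2   [invariant, using cosh^2 t - sinh^2 t = 1]
(D) x^2 + 2xy + y^2: (x' + y')^2 with x' + y' = (x + y)(cosh t + sinh t) = (x + y)e^t, so it becomes (x + y)^2 e^(2t)   [not invariant for t != 0]

Only (C) x^2 - y^2 is unchanged; it is the Minkowski form preserved by Lorentz boosts, just as x^2 + y^2 is preserved by ordinary rotations.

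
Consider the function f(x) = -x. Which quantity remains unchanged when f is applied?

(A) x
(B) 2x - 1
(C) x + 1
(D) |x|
D

For f(x) = -x:
Applying f replaces x by -x. Since |-x| = |x|, the absolute value is unchanged by f, whereas x -> -x, 2x - 1 -> -2x - 1 and x + 1 -> -x + 1 all change.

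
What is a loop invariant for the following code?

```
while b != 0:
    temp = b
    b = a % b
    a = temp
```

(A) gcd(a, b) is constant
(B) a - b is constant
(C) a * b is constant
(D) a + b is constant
A

A loop invariant must hold before the first iteration and be re-established by every execution of the body.

(A) gcd(a, b) is constant: One iteration replaces (a, b) by (b, a mod b). Since a mod b = a - q*b for an integer q, any common divisor of a and b divides b and a mod b, and conversely; hence gcd(b, a mod b) = gcd(a, b). For instance (28, 12) -> (12, 4) keeps gcd = 4. At exit b = 0 and a = gcd of the original inputs.

The other options fail:
(B) a - b is constant: e.g. (a, b) = (28, 12) -> (12, 4): the difference goes from 16 to 8.
(C) a * b is constant: e.g. (a, b) = (28, 12) -> (12, 4): the product goes from 336 to 48.
(D) a + b is constant: e.g. (a, b) = (28, 12) -> (12, 4): the sum goes from 40 to 16.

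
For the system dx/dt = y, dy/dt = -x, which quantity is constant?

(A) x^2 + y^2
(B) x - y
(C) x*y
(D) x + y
A

A first integral I satisfies dI/dt = 0 along every solution. Differentiate each option and use the equation of motion:
(A) d/dt[x^2 + y^2] = 2x*dx/dt + 2y*dy/dt = 2x*y + 2y*(-x) = 0
(B) d/dt[x - y] = y - (-x) = x + y, not identically 0
(C) d/dt[x*y] = (dx/dt)y + x(dy/dt) = y^2 - x^2, not identically 0
(D) d/dt[x + y] = y + (-x) = y - x, not identically 0

Only (A) has zero time-derivative. So x^2 + y^2 (the squared radius; trajectories are circles) is the conserved quantity.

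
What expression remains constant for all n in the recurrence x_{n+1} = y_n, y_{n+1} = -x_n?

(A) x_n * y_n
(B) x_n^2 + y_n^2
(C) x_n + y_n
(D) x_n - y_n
B

For the recurrence x_{n+1} = y_n, y_{n+1} = -x_n:

x_{n+1}^2 + y_{n+1}^2 = y_n^2 + (-x_n)^2 = x_n^2 + y_n^2
The sum of squares is conserved (like energy in a harmonic oscillator).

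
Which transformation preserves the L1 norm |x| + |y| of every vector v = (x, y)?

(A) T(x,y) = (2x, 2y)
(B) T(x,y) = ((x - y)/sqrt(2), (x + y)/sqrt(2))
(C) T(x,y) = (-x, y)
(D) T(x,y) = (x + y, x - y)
C

A transformation preserves a norm if ||T(v)|| = ||v|| for every v; a single vector where the norm changes rules an option out.

(A) T(x,y) = (2x, 2y): v = (1, 0) has norm |1| + |0| = 1, but T(v) = (2, 0) has norm 2 -- not preserved.
(B) T(x,y) = ((x - y)/sqrt(2), (x + y)/sqrt(2)): v = (1, 0) has norm |1| + |0| = 1, but T(v) = (sqrt(2)/2, sqrt(2)/2) has norm sqrt(2) -- not preserved.
(C) T(x,y) = (-x, y): preserves the norm -- it only permutes the coordinates and/or flips signs, which leaves |x| + |y| unchanged.
(D) T(x,y) = (x + y, x - y): v = (1, 0) has norm |1| + |0| = 1, but T(v) = (1, 1) has norm 2 -- not preserved.

Therefore the answer is (C).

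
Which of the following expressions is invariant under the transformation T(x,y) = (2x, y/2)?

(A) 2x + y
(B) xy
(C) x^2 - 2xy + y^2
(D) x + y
B

An expression E(x,y) is invariant under T if E(T(x,y)) = E(x,y). Here T(x,y) = (2x, y/2).
Substitute the transformed coordinates into each option and compare with the original:
(A) 2x + y  ->  2(2x) + (y/2) = 4x + y/2   [differs from 2x + y: not invariant]
(B) xy  ->  (2x)(y/2) = xy   [equals xy: invariant]
(C) x^2 - 2xy + y^2  ->  (2x)^2 - 2(2x)(y/2) + (y/2)^2 = 4x^2 - 2xy + y^2/4   [differs from x^2 - 2xy + y^2: not invariant]
(D) x + y  ->  (2x) + (y/2) = 2x + y/2   [differs from x + y: not invariant]

Only option (B), xy, is unchanged by the transformation.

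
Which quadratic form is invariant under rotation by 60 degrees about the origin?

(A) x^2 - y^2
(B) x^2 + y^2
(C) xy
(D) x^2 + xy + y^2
B

Rotation by 60 degrees sends (x, y) to (x/2 - sqrt(3)y/2, sqrt(3)x/2 + y/2).
Substitute the transformed coordinates into each option and compare with the original:
(A) x^2 - y^2  ->  (x/2 - sqrt(3)y/2)^2 - (sqrt(3)x/2 + y/2)^2 = -x^2/2 - sqrt(3)xy + y^2/2   [differs from x^2 - y^2: not invariant]
(B) x^2 + y^2  ->  (x/2 - sqrt(3)y/2)^2 + (sqrt(3)x/2 + y/2)^2 = x^2 + y^2   [equals x^2 + y^2: invariant]
(C) xy  ->  (x/2 - sqrt(3)y/2)(sqrt(3)x/2 + y/2) = sqrt(3)x^2/4 - xy/2 - sqrt(3)y^2/4   [differs from xy: not invariant]
(D) x^2 + xy + y^2  ->  (x/2 - sqrt(3)y/2)^2 + (x/2 - sqrt(3)y/2)(sqrt(3)x/2 + y/2) + (sqrt(3)x/2 + y/2)^2 = sqrt(3)x^2/4 + x^2 - xy/2 - sqrt(3)y^2/4 + y^2   [differs from x^2 + xy + y^2: not invariant]

Only option (B), x^2 + y^2, is unchanged by the transformation.
x^2 + y^2 is the squared distance from the origin, which rotations preserve.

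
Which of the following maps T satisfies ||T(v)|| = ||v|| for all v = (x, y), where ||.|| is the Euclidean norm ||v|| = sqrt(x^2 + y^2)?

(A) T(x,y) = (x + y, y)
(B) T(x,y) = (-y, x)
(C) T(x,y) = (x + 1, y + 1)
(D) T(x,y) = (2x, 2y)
B

A transformation preserves a norm if ||T(v)|| = ||v|| for every v; a single vector where the norm changes rules an option out.

(A) T(x,y) = (x + y, y): v = (0, 1) has norm sqrt((0)^2 + (1)^2) = 1, but T(v) = (1, 1) has norm sqrt(2) -- not preserved.
(B) T(x,y) = (-y, x): preserves the norm -- it is an orthogonal map (a rotation/reflection), and (-y)^2 + (x)^2 simplifies to x^2 + y^2.
(C) T(x,y) = (x + 1, y + 1): v = (1, 0) has norm sqrt((1)^2 + (0)^2) = 1, but T(v) = (2, 1) has norm sqrt(5) -- not preserved.
(D) T(x,y) = (2x, 2y): v = (1, 0) has norm sqrt((1)^2 + (0)^2) = 1, but T(v) = (2, 0) has norm 2 -- not preserved.

Therefore the answer is (B).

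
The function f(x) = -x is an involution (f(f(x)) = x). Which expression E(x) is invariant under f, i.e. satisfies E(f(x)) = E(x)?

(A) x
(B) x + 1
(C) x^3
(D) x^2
D

Replace x by f(x) = -x in each option and simplify. As a quick numerical cross-check, also compare E(3) with E(f(3)) = E(-3).

(A) x  ->  (-x) = -x; check: E(3) = 3 but E(-3) = -3.   [not invariant]
(B) x + 1  ->  (-x) + 1 = 1 - x; check: E(3) = 4 but E(-3) = -2.   [not invariant]
(C) x^3  ->  (-x)^3 = -x^3; check: E(3) = 27 but E(-3) = -27.   [not invariant]
(D) x^2  ->  (-x)^2, which simplifies back to x^2; check: E(3) = 9, E(-3) = 9.   [invariant]

Only (D) is unchanged. E is symmetric under swapping x with f(x) = -x, which is exactly what an involution does.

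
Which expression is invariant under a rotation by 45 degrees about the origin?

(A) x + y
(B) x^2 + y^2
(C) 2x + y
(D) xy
B

A rotation by 45 degrees sends (x, y) to (sqrt(2)x/2 - sqrt(2)y/2, sqrt(2)x/2 + sqrt(2)y/2).
Substitute the transformed coordinates into each option and compare with the original:
(A) x + y  ->  (sqrt(2)x/2 - sqrt(2)y/2) + (sqrt(2)x/2 + sqrt(2)y/2) = sqrt(2)x   [differs from x + y: not invariant]
(B) x^2 + y^2  ->  (sqrt(2)x/2 - sqrt(2)y/2)^2 + (sqrt(2)x/2 + sqrt(2)y/2)^2 = x^2 + y^2   [equals x^2 + y^2: invariant]
(C) 2x + y  ->  2(sqrt(2)x/2 - sqrt(2)y/2) + (sqrt(2)x/2 + sqrt(2)y/2) = 3sqrt(2)x/2 - sqrt(2)y/2   [differs from 2x + y: not invariant]
(D) xy  ->  (sqrt(2)x/2 - sqrt(2)y/2)(sqrt(2)x/2 + sqrt(2)y/2) = x^2/2 - y^2/2   [differs from xy: not invariant]

Only option (B), x^2 + y^2, is unchanged by the transformation.
Geometrically, x^2 + y^2 is the squared distance from the origin, which every rotation about the origin preserves.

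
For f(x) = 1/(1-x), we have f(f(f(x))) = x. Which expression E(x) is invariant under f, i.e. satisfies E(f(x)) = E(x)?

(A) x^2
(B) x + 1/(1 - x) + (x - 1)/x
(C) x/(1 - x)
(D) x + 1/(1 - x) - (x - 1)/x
B

Replace x by f(x) = 1/(1 - x) in each option and simplify. As a quick numerical cross-check, also compare E(5) with E(f(5)) = E(-1/4).

(A) x^2  ->  (1/(1 - x))^2 = (x - 1)^(-2); check: E(5) = 25 but E(-1/4) = 1/16.   [not invariant]
(B) x + 1/(1 - x) + (x - 1)/x  ->  (1/(1 - x)) + 1/(1 - (1/(1 - x))) + ((1/(1 - x)) - 1)/(1/(1 - x)), which simplifies back to x + 1/(1 - x) + (x - 1)/x; check: E(5) = 111/20, E(-1/4) = 111/20.   [invariant]
(C) x/(1 - x)  ->  (1/(1 - x))/(1 - (1/(1 - x))) = -1/x; check: E(5) = -5/4 but E(-1/4) = -1/5.   [not invariant]
(D) x + 1/(1 - x) - (x - 1)/x  ->  (1/(1 - x)) + 1/(1 - (1/(1 - x))) - ((1/(1 - x)) - 1)/(1/(1 - x)) = (x^2(1 - x) - x + (x - 1)^2)/(x(x - 1)); check: E(5) = 79/20 but E(-1/4) = -89/20.   [not invariant]

Only (B) is unchanged. Indeed f(f(x)) = 1/(1 - 1/(1-x)) = (1-x)/(-x) = (x-1)/x, so E(x) = x + f(x) + f(f(x)) is the sum over the whole 3-cycle; applying f just permutes the three terms cyclically (x -> f(x) -> f(f(x)) -> x), leaving the sum unchanged.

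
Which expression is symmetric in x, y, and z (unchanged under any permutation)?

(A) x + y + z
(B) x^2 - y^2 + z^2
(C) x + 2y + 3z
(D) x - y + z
A

A symmetric expression is unchanged when the variables are permuted; here the transformation to test is the swap (x, y) -> (y, x).
A symmetric expression must survive every permutation; the single swap x <-> y already eliminates the distractors, and the keyed expression is also unchanged by x <-> z and y <-> z (each variable enters it in exactly the same way).
Substitute the transformed coordinates into each option and compare with the original:
(A) x + y + z  ->  (y) + (x) + z = x + y + z   [equals x + y + z: invariant]
(B) x^2 - y^2 + z^2  ->  (y)^2 - (x)^2 + z^2 = -x^2 + y^2 + z^2   [differs from x^2 - y^2 + z^2: not invariant]
(C) x + 2y + 3z  ->  (y) + 2(x) + 3z = 2x + y + 3z   [differs from x + 2y + 3z: not invariant]
(D) x - y + z  ->  (y) - (x) + z = -x + y + z   [differs from x - y + z: not invariant]

Only option (A), x + y + z, is unchanged by the transformation.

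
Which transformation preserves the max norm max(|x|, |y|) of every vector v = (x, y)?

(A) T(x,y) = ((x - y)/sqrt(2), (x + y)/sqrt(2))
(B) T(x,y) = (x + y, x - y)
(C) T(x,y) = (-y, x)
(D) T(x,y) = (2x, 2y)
C

A transformation preserves a norm if ||T(v)|| = ||v|| for every v; a single vector where the norm changes rules an option out.

(A) T(x,y) = ((x - y)/sqrt(2), (x + y)/sqrt(2)): v = (1, 0) has norm max(|1|, |0|) = 1, but T(v) = (sqrt(2)/2, sqrt(2)/2) has norm sqrt(2)/2 -- not preserved.
(B) T(x,y) = (x + y, x - y): v = (1, 1) has norm max(|1|, |1|) = 1, but T(v) = (2, 0) has norm 2 -- not preserved.
(C) T(x,y) = (-y, x): preserves the norm -- it only permutes the coordinates and/or flips signs, which leaves max(|x|, |y|) unchanged.
(D) T(x,y) = (2x, 2y): v = (1, 0) has norm max(|1|, |0|) = 1, but T(v) = (2, 0) has norm 2 -- not preserved.

Therefore the answer is (C).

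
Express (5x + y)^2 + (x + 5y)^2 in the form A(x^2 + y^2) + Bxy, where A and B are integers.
26(x^2 + y^2) + 20xy

Expanding: (5x + y)^2 = 25x^2 + 10xy + y^2
(x + 5y)^2 = x^2 + 10xy + 25y^2
Sum = (25+1)(x^2+y^2) + 20xy = 26(x^2 + y^2) + 20xy
This is symmetric in x and y.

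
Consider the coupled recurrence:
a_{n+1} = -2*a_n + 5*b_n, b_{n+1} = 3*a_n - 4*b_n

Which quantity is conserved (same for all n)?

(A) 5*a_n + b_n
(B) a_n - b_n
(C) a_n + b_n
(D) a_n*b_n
C

Replace a_n by a_{n+1} = -2*a_n + 5*b_n and b_n by b_{n+1} = 3*a_n - 4*b_n in each option and simplify:
(A) 5*a_n + b_n  ->  5*(-2*a_n + 5*b_n) + (3*a_n - 4*b_n) = -7*a_n + 21*b_n   [not conserved]
(B) a_n - b_n  ->  (-2*a_n + 5*b_n) - (3*a_n - 4*b_n) = -5*a_n + 9*b_n   [not conserved]
(C) a_n + b_n  ->  (-2*a_n + 5*b_n) + (3*a_n - 4*b_n) = a_n + b_n   [conserved]
(D) a_n*b_n  ->  (-2*a_n + 5*b_n)*(3*a_n - 4*b_n) = -6*a_n^2 + 23*a_n*b_n - 20*b_n^2   [not conserved]

Only (C) a_n + b_n returns to itself after one step, so it is the conserved quantity.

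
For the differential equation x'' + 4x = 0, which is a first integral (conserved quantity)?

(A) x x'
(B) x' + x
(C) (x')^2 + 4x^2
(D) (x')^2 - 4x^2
C

A first integral I satisfies dI/dt = 0 along every solution. Differentiate each option and use the equation of motion:
(A) d/dt[x x'] = (x')^2 + x x'' = (x')^2 - 4x^2, not identically 0
(B) d/dt[x' + x] = x'' + x' = -4x + x', not identically 0
(C) d/dt[(x')^2 + 4x^2] = 2x'x'' + 8x x' = 2x'(-4x) + 8x x' = 0
(D) d/dt[(x')^2 - 4x^2] = 2x'x'' - 8x x' = -16x x', not identically 0

Only (C) has zero time-derivative. So the energy-like quantity (x')^2 + 4x^2 is the first integral.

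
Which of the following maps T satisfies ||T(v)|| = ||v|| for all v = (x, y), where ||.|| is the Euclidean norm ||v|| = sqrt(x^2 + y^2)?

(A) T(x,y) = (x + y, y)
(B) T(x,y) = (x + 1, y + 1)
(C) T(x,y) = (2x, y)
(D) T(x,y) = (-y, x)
D

A transformation preserves a norm if ||T(v)|| = ||v|| for every v; a single vector where the norm changes rules an option out.

(A) T(x,y) = (x + y, y): v = (0, 1) has norm sqrt((0)^2 + (1)^2) = 1, but T(v) = (1, 1) has norm sqrt(2) -- not preserved.
(B) T(x,y) = (x + 1, y + 1): v = (1, 0) has norm sqrt((1)^2 + (0)^2) = 1, but T(v) = (2, 1) has norm sqrt(5) -- not preserved.
(C) T(x,y) = (2x, y): v = (1, 0) has norm sqrt((1)^2 + (0)^2) = 1, but T(v) = (2, 0) has norm 2 -- not preserved.
(D) T(x,y) = (-y, x): preserves the norm -- it is an orthogonal map (a rotation/reflection), and (-y)^2 + (x)^2 simplifies to x^2 + y^2.

Therefore the answer is (D).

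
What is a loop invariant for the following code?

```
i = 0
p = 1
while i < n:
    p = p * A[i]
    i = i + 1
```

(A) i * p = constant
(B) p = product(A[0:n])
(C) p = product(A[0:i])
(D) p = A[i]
C

A loop invariant must hold before the first iteration and be re-established by every execution of the body.

(C) p = product(A[0:i]): Initially i = 0 and p = 1 = product of the empty slice A[0:0]. If p = product(A[0:i]) holds at the top of an iteration, the body sets p to product(A[0:i]) * A[i] = product(A[0:i+1]) and then i to i+1, so the property is restored. At exit i = n, giving p = product(A[0:n]).

The other options fail:
(A) i * p = constant: initially i * p = 0, but after one iteration it is 1 * A[0], which is nonzero in general.
(B) p = product(A[0:n]): false before the loop (p = 1, not the full product) -- it only becomes true at exit.
(D) p = A[i]: after the first iteration p = A[0] but i = 1; in general p is a product of several elements, not a single one.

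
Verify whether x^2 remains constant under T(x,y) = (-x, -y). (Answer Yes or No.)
Yes

Substitute T(x,y) = (-x, -y) into the expression and compare with the original.

Original: x^2
After applying T: (-x)^2 = x^2

This is identical to the original x^2, so the expression is invariant.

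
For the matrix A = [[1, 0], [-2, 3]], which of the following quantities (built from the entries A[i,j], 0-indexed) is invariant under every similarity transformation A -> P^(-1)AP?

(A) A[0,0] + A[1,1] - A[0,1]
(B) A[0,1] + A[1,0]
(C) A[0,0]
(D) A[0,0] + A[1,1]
D

A[0,0] + A[1,1] is the trace of A. By the cyclic property of the trace, tr(P^(-1)AP) = tr(APP^(-1)) = tr(A), so it is the same for every matrix similar to A.

The other combinations are not similarity invariants. For example, take P = [[1, -1], [0, 1]] (det P = 1), so P^(-1) = [[1, 1], [0, 1]] and
B = P^(-1)AP = [[-1, 4], [-2, 5]].
Evaluating each option on A and on B:
(A) A[0,0] + A[1,1] - A[0,1]: 4 for A, 0 for B -> changes
(B) A[0,1] + A[1,0]: -2 for A, 2 for B -> changes
(C) A[0,0]: 1 for A, -1 for B -> changes
(D) A[0,0] + A[1,1]: 4 for A, 4 for B -> unchanged

Only (D) A[0,0] + A[1,1] = 4 survives (and it does so for every P, not just this one), so it is the invariant.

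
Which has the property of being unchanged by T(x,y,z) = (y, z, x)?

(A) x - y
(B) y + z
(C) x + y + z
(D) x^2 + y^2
C

Apply T(x,y,z) = (y, z, x) to each option, i.e. replace (x, y, z) by the transformed coordinates.
Substitute the transformed coordinates into each option and compare with the original:
(A) x - y  ->  (y) - (z) = y - z   [differs from x - y: not invariant]
(B) y + z  ->  (z) + (x) = x + z   [differs from y + z: not invariant]
(C) x + y + z  ->  (y) + (z) + (x) = x + y + z   [equals x + y + z: invariant]
(D) x^2 + y^2  ->  (y)^2 + (z)^2 = y^2 + z^2   [differs from x^2 + y^2: not invariant]

Only option (C), x + y + z, is unchanged by the transformation.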